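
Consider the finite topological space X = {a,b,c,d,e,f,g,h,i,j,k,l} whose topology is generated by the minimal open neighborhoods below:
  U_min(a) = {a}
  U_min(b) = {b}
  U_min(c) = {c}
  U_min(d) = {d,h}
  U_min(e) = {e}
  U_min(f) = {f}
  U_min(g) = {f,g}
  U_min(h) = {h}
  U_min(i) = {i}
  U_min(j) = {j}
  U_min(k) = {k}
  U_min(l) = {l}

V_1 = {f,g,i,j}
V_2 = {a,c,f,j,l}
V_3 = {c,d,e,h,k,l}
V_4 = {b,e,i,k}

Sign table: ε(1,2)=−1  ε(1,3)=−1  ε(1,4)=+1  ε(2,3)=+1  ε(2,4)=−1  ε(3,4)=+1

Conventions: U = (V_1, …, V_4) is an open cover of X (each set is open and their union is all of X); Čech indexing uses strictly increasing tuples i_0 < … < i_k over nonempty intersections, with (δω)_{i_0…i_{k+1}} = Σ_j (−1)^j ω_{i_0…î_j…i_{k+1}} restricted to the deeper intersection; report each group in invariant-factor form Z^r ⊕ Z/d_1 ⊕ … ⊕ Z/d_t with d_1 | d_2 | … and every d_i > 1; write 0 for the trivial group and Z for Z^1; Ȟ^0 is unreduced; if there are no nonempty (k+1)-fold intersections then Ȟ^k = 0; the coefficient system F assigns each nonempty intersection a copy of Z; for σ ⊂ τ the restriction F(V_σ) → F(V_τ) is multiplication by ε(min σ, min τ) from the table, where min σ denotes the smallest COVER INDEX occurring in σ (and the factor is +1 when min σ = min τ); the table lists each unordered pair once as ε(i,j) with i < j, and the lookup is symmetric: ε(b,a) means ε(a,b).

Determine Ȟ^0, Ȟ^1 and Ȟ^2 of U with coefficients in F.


nerve of the cover:
  V12={f,j} V14={i} V23={c,l} V34={e,k}
C dims 4,4; δ0: rk 4, SNF 1^3·2
Ȟ^0 = (4 − 4) − 0 = 0, so Ȟ^0 ≅ 0
Ȟ^1 = (4 − 0) − 4 = 0 plus torsion [2], so Ȟ^1 ≅ Z/2
Ȟ^2 = (0 − 0) − 0 = 0, so Ȟ^2 ≅ 0

Ȟ^0 ≅ 0,  Ȟ^1 ≅ Z/2,  Ȟ^2 ≅ 0


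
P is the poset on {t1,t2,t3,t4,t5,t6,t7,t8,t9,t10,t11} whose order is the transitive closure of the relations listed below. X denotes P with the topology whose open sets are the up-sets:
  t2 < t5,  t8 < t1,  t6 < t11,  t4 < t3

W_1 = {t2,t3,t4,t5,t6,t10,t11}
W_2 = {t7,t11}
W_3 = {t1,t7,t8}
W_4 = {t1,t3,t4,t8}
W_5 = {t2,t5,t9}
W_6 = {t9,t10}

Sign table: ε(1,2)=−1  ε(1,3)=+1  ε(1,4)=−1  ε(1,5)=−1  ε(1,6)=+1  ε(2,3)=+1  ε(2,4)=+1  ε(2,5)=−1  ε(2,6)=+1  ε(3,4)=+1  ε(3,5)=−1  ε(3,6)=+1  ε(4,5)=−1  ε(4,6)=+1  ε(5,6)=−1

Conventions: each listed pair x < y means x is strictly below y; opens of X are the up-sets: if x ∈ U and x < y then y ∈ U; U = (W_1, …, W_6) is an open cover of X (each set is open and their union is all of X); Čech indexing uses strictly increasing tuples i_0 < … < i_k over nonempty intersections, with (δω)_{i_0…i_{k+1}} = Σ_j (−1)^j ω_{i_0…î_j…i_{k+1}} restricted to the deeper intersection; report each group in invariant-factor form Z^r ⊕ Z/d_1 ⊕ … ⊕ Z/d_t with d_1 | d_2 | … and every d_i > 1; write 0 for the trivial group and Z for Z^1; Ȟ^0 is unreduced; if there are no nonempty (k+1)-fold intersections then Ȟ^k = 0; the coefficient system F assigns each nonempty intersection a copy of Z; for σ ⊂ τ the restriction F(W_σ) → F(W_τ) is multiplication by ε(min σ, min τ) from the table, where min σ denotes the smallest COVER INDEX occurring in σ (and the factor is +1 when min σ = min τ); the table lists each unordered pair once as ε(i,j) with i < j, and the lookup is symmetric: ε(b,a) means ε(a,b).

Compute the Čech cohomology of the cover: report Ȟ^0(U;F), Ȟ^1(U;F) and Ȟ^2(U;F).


nonempty overlaps:
  W12={t11} W14={t3,t4} W15={t2,t5} W16={t10} W23={t7} W34={t1,t8} W56={t9}
C dims 6,7; δ0: rk 5, SNF 1^5
degree 0: 6−5−0 = 1 → Ȟ^0 ≅ Z
degree 1: 7−0−5 = 2 → Ȟ^1 ≅ Z^2
degree 2: 0−0−0 = 0 → Ȟ^2 ≅ 0

Ȟ^0 = Z,  Ȟ^1 = Z^2,  Ȟ^2 = 0


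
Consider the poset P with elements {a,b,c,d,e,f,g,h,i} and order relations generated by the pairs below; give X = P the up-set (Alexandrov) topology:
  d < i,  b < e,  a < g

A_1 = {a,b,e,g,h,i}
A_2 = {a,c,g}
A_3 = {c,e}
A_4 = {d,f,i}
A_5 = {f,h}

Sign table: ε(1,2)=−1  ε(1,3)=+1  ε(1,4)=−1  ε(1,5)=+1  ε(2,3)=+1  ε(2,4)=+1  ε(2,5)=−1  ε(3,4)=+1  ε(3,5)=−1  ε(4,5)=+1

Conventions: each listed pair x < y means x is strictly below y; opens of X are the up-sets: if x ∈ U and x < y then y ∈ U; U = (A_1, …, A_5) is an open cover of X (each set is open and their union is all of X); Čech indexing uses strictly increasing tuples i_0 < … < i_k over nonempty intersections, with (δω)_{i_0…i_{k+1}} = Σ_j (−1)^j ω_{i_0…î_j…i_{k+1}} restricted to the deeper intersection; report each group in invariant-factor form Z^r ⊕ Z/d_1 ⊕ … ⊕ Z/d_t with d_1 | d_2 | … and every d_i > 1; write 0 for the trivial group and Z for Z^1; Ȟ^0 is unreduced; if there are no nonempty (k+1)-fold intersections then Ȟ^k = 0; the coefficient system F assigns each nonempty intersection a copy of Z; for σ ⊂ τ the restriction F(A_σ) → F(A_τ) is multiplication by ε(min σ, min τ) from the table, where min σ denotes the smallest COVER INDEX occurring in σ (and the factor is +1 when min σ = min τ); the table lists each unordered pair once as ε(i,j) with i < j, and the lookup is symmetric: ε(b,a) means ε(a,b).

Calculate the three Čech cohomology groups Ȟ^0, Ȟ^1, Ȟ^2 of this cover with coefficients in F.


Ȟ^0 ≅ 0,  Ȟ^1 ≅ Z ⊕ Z/2,  Ȟ^2 ≅ 0

intersection data:
  A12={a,g} A13={e} A14={i} A15={h} A23={c} A45={f}
C dims 5,6; δ0: rk 5, SNF 1^4·2
Ȟ^0 = (5 − 5) − 0 = 0, so Ȟ^0 ≅ 0
Ȟ^1 = (6 − 0) − 5 = 1 plus torsion [2], so Ȟ^1 ≅ Z ⊕ Z/2
Ȟ^2 = (0 − 0) − 0 = 0, so Ȟ^2 ≅ 0


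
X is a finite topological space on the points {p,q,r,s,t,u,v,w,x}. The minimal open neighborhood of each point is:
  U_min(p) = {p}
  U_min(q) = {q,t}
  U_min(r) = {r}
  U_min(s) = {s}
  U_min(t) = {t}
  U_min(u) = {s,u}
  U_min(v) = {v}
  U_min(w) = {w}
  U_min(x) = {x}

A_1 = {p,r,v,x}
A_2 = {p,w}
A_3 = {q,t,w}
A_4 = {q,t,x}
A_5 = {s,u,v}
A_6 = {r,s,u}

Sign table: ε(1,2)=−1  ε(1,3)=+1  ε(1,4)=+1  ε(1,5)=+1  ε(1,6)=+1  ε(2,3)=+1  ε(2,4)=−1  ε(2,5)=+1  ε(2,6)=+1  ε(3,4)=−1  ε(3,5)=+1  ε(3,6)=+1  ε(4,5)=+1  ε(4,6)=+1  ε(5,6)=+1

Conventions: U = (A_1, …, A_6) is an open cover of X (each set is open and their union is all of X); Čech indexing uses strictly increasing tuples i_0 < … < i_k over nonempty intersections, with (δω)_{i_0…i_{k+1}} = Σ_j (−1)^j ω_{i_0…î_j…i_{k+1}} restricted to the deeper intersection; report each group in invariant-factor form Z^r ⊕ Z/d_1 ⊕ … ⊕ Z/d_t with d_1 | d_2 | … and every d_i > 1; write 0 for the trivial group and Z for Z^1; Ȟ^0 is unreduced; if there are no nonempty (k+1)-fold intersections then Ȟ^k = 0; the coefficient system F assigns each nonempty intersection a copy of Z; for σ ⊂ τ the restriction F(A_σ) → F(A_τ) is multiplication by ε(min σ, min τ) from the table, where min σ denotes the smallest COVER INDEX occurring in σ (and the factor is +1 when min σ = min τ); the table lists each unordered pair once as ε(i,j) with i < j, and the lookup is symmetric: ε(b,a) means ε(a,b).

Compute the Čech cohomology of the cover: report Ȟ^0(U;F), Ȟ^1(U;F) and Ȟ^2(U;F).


Ȟ^0 = Z, Ȟ^1 = Z^2, Ȟ^2 = 0

nerve of the cover:
  A12={p} A14={x} A15={v} A16={r} A23={w} A34={q,t} A56={s,u}
C dims 6,7; δ0: rk 5, SNF 1^5
Ȟ^0 = (6 − 5) − 0 = 1, so Ȟ^0 ≅ Z
Ȟ^1 = (7 − 0) − 5 = 2, so Ȟ^1 ≅ Z^2
Ȟ^2 = (0 − 0) − 0 = 0, so Ȟ^2 ≅ 0


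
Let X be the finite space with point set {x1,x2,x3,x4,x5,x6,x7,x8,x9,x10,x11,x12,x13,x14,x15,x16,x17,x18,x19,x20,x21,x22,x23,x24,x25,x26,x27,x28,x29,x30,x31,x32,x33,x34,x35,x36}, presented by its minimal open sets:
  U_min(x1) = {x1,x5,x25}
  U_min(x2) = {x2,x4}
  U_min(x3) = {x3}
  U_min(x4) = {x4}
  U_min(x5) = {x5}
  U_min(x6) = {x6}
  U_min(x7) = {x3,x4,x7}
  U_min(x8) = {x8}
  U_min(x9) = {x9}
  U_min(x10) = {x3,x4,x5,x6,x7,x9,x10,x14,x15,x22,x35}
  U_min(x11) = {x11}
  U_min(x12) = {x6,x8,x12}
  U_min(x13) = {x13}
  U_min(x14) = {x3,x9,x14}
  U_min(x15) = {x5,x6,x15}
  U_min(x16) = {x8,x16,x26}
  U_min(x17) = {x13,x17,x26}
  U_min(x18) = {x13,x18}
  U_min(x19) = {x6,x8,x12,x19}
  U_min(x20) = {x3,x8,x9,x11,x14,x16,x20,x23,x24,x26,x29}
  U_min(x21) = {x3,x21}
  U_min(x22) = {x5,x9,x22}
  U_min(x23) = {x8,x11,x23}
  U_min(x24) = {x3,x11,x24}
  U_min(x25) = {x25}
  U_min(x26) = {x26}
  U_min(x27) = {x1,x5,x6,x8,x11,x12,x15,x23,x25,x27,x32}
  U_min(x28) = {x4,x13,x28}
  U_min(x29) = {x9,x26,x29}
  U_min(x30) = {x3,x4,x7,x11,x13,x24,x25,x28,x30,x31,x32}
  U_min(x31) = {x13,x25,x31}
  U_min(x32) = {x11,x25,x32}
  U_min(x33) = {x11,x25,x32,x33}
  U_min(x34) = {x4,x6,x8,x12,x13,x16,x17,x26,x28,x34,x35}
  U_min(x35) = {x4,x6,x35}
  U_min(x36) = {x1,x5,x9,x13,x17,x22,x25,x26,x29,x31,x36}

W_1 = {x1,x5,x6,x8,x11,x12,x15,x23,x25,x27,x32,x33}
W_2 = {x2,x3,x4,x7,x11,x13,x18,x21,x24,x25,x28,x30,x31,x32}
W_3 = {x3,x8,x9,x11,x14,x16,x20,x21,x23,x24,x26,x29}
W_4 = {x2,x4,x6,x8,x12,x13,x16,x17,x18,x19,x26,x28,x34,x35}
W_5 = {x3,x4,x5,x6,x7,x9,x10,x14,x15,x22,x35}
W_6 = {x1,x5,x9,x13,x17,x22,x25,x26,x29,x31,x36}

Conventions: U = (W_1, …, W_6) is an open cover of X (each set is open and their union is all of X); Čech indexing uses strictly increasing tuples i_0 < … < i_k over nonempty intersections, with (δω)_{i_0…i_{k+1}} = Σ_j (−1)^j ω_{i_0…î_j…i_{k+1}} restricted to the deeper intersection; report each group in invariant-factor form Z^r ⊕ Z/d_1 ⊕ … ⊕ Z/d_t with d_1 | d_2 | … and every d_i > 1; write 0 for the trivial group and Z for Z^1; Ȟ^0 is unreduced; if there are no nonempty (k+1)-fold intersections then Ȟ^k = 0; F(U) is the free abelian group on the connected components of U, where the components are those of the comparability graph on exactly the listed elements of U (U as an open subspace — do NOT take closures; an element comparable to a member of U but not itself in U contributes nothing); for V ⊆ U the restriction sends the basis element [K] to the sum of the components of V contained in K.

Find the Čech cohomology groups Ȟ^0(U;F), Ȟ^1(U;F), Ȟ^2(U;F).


intersection data:
  W12={x11,x25,x32} W13={x8,x11,x23} W14={x6,x8,x12} W15={x5,x6,x15} W16={x1,x5,x25} W23={x3,x11,x21,x24} W24={x2,x4,x13,x18,x28} W25={x3,x4,x7} W26={x13,x25,x31} W34={x8,x16,x26} W35={x3,x9,x14} W36={x9,x26,x29} W45={x4,x6,x35} W46={x13,x17,x26} W56={x5,x9,x22}
  W123={x11} W126={x25} W134={x8} W145={x6} W156={x5} W235={x3} W245={x4} W246={x13} W346={x26} W356={x9}
components per intersection:
  W1: {x1,x5,x6,x8,x11,x12,x15,x23,x25,x27,x32,x33}
  W2: {x2,x3,x4,x7,x11,x13,x18,x21,x24,x25,x28,x30,x31,x32}
  W3: {x3,x8,x9,x11,x14,x16,x20,x21,x23,x24,x26,x29}
  W4: {x2,x4,x6,x8,x12,x13,x16,x17,x18,x19,x26,x28,x34,x35}
  W5: {x3,x4,x5,x6,x7,x9,x10,x14,x15,x22,x35}
  W6: {x1,x5,x9,x13,x17,x22,x25,x26,x29,x31,x36}
  W12: {x11,x25,x32}
  W13: {x8,x11,x23}
  W14: {x6,x8,x12}
  W15: {x5,x6,x15}
  W16: {x1,x5,x25}
  W23: {x3,x11,x21,x24}
  W24: {x2,x4,x13,x18,x28}
  W25: {x3,x4,x7}
  W26: {x13,x25,x31}
  W34: {x8,x16,x26}
  W35: {x3,x9,x14}
  W36: {x9,x26,x29}
  W45: {x4,x6,x35}
  W46: {x13,x17,x26}
  W56: {x5,x9,x22}
  W123: {x11}
  W126: {x25}
  W134: {x8}
  W145: {x6}
  W156: {x5}
  W235: {x3}
  W245: {x4}
  W246: {x13}
  W346: {x26}
  W356: {x9}
C dims 6,15,10; δ0: rk 5, SNF 1^5; δ1: rk 10, SNF 1^9·2
Ȟ^0 = (6 − 5) − 0 = 1, so Ȟ^0 ≅ Z
Ȟ^1 = (15 − 10) − 5 = 0, so Ȟ^1 ≅ 0
Ȟ^2 = (10 − 0) − 10 = 0 plus torsion [2], so Ȟ^2 ≅ Z/2

Ȟ^0 = Z, Ȟ^1 = 0, Ȟ^2 = Z/2


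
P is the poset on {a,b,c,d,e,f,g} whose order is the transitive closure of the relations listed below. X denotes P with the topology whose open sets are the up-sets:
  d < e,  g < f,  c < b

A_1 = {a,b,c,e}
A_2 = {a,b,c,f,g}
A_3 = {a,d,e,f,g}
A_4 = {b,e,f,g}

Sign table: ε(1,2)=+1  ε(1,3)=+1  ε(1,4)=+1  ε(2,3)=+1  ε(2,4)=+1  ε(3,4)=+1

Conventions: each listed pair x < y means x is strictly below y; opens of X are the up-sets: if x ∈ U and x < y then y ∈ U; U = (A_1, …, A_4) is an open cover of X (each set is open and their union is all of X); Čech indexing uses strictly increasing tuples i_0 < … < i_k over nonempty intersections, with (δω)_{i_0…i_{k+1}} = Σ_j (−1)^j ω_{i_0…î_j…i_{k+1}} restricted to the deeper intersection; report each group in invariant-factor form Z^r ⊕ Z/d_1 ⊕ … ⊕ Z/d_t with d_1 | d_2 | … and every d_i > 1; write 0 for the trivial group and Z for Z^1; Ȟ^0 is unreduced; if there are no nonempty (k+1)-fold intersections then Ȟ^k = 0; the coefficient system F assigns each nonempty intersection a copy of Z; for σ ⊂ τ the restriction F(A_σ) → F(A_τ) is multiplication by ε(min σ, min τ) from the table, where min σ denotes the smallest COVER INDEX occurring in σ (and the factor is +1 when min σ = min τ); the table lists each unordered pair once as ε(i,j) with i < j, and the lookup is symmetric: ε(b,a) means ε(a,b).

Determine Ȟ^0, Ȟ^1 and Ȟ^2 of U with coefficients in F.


nerve simplices:
  A12={a,b,c} A13={a,e} A14={b,e} A23={a,f,g} A24={b,f,g} A34={e,f,g}
  A123={a} A124={b} A134={e} A234={f,g}
C dims 4,6,4; δ0: rk 3, SNF 1^3; δ1: rk 3, SNF 1^3
degree 0: 4−3−0 = 1 → Ȟ^0 ≅ Z
degree 1: 6−3−3 = 0 → Ȟ^1 ≅ 0
degree 2: 4−0−3 = 1 → Ȟ^2 ≅ Z

Ȟ^0 ≅ Z; Ȟ^1 ≅ 0; Ȟ^2 ≅ Z


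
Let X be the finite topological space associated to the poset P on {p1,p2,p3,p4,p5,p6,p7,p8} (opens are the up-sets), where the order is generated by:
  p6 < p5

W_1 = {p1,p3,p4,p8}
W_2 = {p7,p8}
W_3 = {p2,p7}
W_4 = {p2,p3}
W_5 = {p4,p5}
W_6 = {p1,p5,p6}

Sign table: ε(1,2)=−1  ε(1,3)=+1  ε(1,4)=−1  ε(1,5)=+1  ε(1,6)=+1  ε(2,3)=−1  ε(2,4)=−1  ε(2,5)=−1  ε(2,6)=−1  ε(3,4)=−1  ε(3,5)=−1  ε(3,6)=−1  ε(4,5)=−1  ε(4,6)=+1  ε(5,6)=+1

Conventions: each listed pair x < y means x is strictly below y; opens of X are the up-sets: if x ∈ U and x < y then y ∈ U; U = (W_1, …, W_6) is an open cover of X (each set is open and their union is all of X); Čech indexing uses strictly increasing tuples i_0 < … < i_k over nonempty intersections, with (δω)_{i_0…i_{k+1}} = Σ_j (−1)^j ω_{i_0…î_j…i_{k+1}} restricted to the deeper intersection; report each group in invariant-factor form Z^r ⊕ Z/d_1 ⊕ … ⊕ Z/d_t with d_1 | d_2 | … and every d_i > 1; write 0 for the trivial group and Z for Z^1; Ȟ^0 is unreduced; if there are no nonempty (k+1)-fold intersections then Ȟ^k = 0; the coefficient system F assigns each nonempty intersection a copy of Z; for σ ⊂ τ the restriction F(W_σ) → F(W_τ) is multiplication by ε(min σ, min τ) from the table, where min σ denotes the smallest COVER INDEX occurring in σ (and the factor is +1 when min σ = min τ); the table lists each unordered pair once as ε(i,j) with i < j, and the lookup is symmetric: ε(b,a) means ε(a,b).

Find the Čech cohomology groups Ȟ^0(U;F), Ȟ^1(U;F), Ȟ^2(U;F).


nonempty intersections:
  W12={p8} W14={p3} W15={p4} W16={p1} W23={p7} W34={p2} W56={p5}
C dims 6,7; δ0: rk 5, SNF 1^5
Ȟ^0: (6−5)−0=1 ⇒ Z
Ȟ^1: (7−0)−5=2 ⇒ Z^2
Ȟ^2: (0−0)−0=0 ⇒ 0

Ȟ^0 ≅ Z, Ȟ^1 ≅ Z^2 and Ȟ^2 ≅ 0


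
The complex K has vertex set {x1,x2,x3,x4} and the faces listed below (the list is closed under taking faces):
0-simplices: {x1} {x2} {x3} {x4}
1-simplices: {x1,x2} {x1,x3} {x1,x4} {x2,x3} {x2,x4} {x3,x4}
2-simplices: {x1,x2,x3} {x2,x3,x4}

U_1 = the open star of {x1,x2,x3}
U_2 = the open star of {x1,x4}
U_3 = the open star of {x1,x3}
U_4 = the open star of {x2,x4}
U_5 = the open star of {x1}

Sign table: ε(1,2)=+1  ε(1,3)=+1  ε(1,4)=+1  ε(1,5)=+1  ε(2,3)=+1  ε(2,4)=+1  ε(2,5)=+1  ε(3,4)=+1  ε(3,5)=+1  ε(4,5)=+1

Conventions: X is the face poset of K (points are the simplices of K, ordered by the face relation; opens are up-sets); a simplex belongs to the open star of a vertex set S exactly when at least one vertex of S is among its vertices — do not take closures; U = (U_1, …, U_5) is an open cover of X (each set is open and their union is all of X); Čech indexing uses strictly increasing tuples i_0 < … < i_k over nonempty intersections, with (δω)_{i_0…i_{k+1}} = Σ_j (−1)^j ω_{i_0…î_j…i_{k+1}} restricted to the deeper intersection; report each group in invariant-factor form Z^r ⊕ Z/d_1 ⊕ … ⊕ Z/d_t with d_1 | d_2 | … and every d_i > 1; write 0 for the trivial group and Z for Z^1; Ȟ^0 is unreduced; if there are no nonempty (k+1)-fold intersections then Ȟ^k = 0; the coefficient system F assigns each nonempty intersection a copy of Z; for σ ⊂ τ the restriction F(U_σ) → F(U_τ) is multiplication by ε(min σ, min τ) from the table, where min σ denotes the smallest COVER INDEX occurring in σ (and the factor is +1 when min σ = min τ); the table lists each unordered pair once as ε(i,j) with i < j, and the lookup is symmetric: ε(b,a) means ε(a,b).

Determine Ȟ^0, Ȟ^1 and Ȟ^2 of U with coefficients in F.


Ȟ^0 = Z, Ȟ^1 = 0 and Ȟ^2 = 0

nerve of the cover:
  U1={{x1},{x2},{x3},{x1,x2},{x1,x3},{x1,x4},{x2,x3},{x2,x4},{x3,x4},{x1,x2,x3},{x2,x3,x4}} U2={{x1},{x4},{x1,x2},{x1,x3},{x1,x4},{x2,x4},{x3,x4},{x1,x2,x3},{x2,x3,x4}} U3={{x1},{x3},{x1,x2},{x1,x3},{x1,x4},{x2,x3},{x3,x4},{x1,x2,x3},{x2,x3,x4}} U4={{x2},{x4},{x1,x2},{x1,x4},{x2,x3},{x2,x4},{x3,x4},{x1,x2,x3},{x2,x3,x4}} U5={{x1},{x1,x2},{x1,x3},{x1,x4},{x1,x2,x3}}
  U12={{x1},{x1,x2},{x1,x3},{x1,x4},{x2,x4},{x3,x4},{x1,x2,x3},{x2,x3,x4}} U13={{x1},{x3},{x1,x2},{x1,x3},{x1,x4},{x2,x3},{x3,x4},{x1,x2,x3},{x2,x3,x4}} U14={{x2},{x1,x2},{x1,x4},{x2,x3},{x2,x4},{x3,x4},{x1,x2,x3},{x2,x3,x4}} U15={{x1},{x1,x2},{x1,x3},{x1,x4},{x1,x2,x3}} U23={{x1},{x1,x2},{x1,x3},{x1,x4},{x3,x4},{x1,x2,x3},{x2,x3,x4}} U24={{x4},{x1,x2},{x1,x4},{x2,x4},{x3,x4},{x1,x2,x3},{x2,x3,x4}} U25={{x1},{x1,x2},{x1,x3},{x1,x4},{x1,x2,x3}} U34={{x1,x2},{x1,x4},{x2,x3},{x3,x4},{x1,x2,x3},{x2,x3,x4}} U35={{x1},{x1,x2},{x1,x3},{x1,x4},{x1,x2,x3}} U45={{x1,x2},{x1,x4},{x1,x2,x3}}
  U123={{x1},{x1,x2},{x1,x3},{x1,x4},{x3,x4},{x1,x2,x3},{x2,x3,x4}} U124={{x1,x2},{x1,x4},{x2,x4},{x3,x4},{x1,x2,x3},{x2,x3,x4}} U125={{x1},{x1,x2},{x1,x3},{x1,x4},{x1,x2,x3}} U134={{x1,x2},{x1,x4},{x2,x3},{x3,x4},{x1,x2,x3},{x2,x3,x4}} U135={{x1},{x1,x2},{x1,x3},{x1,x4},{x1,x2,x3}} U145={{x1,x2},{x1,x4},{x1,x2,x3}} U234={{x1,x2},{x1,x4},{x3,x4},{x1,x2,x3},{x2,x3,x4}} U235={{x1},{x1,x2},{x1,x3},{x1,x4},{x1,x2,x3}} U245={{x1,x2},{x1,x4},{x1,x2,x3}} U345={{x1,x2},{x1,x4},{x1,x2,x3}}
  U1234={{x1,x2},{x1,x4},{x3,x4},{x1,x2,x3},{x2,x3,x4}} U1235={{x1},{x1,x2},{x1,x3},{x1,x4},{x1,x2,x3}} U1245={{x1,x2},{x1,x4},{x1,x2,x3}} U1345={{x1,x2},{x1,x4},{x1,x2,x3}} U2345={{x1,x2},{x1,x4},{x1,x2,x3}}
  U12345={{x1,x2},{x1,x4},{x1,x2,x3}}
C dims 5,10,10,5; δ0: rk 4, SNF 1^4; δ1: rk 6, SNF 1^6; δ2: rk 4, SNF 1^4
Ȟ^0 = (5 − 4) − 0 = 1, so Ȟ^0 ≅ Z
Ȟ^1 = (10 − 6) − 4 = 0, so Ȟ^1 ≅ 0
Ȟ^2 = (10 − 4) − 6 = 0, so Ȟ^2 ≅ 0


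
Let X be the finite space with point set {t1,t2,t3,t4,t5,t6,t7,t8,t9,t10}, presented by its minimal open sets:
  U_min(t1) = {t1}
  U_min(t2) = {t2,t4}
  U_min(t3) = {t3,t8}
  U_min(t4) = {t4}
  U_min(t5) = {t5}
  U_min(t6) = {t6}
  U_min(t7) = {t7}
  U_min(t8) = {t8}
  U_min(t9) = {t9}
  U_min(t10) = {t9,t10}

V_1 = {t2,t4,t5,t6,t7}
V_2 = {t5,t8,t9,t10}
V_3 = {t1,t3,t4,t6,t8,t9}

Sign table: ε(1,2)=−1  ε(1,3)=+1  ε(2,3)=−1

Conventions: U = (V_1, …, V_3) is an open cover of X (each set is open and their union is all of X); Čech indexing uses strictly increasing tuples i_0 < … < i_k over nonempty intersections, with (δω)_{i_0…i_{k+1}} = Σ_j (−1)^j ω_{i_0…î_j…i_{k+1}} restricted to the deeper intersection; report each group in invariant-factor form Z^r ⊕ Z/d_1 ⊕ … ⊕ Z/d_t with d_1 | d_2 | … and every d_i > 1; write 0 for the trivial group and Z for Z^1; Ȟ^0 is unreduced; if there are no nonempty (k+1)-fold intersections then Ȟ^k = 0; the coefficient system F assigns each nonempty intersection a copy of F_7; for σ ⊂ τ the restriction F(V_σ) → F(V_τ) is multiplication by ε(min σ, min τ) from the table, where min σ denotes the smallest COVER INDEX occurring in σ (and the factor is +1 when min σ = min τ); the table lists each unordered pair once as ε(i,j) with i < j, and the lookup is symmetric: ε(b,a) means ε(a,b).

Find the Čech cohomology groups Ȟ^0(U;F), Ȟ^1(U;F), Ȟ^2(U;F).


Ȟ^0(U;F) ≅ Z/7, Ȟ^1(U;F) ≅ Z/7 and Ȟ^2(U;F) ≅ 0

nerve simplices:
  V12={t5} V13={t4,t6} V23={t8,t9}
C dims 3,3; δ0: rk_F7 2
degree 0: 3−2−0 = 1 → Ȟ^0 ≅ Z/7
degree 1: 3−0−2 = 1 → Ȟ^1 ≅ Z/7
degree 2: 0−0−0 = 0 → Ȟ^2 ≅ 0


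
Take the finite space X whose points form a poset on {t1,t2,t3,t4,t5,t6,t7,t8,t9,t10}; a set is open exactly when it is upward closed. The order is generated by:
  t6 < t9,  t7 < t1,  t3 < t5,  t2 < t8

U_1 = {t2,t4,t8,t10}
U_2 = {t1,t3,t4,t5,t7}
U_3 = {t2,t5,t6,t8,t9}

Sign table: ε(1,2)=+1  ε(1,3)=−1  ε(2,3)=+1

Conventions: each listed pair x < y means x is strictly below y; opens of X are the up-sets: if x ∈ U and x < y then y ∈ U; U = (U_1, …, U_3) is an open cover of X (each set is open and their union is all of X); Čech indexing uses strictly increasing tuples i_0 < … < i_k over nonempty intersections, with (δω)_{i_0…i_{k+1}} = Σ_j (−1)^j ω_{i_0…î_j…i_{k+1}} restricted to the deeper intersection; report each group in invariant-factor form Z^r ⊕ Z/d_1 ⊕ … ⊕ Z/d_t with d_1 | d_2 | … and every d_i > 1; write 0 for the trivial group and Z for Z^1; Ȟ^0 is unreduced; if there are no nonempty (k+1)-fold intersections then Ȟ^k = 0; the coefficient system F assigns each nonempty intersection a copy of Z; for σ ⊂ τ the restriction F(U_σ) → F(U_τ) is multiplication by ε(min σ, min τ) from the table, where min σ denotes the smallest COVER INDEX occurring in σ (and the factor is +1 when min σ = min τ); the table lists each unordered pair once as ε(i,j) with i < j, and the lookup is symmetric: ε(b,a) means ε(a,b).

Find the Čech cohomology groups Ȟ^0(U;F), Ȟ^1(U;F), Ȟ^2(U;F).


Ȟ^0(U;F) ≅ 0, Ȟ^1(U;F) ≅ Z/2, Ȟ^2(U;F) ≅ 0

nerve simplices:
  U12={t4} U13={t2,t8} U23={t5}
C dims 3,3; δ0: rk 3, SNF 1^2·2
degree 0: 3−3−0 = 0 → Ȟ^0 ≅ 0
degree 1: 3−0−3 = 0 plus torsion [2] → Ȟ^1 ≅ Z/2
degree 2: 0−0−0 = 0 → Ȟ^2 ≅ 0


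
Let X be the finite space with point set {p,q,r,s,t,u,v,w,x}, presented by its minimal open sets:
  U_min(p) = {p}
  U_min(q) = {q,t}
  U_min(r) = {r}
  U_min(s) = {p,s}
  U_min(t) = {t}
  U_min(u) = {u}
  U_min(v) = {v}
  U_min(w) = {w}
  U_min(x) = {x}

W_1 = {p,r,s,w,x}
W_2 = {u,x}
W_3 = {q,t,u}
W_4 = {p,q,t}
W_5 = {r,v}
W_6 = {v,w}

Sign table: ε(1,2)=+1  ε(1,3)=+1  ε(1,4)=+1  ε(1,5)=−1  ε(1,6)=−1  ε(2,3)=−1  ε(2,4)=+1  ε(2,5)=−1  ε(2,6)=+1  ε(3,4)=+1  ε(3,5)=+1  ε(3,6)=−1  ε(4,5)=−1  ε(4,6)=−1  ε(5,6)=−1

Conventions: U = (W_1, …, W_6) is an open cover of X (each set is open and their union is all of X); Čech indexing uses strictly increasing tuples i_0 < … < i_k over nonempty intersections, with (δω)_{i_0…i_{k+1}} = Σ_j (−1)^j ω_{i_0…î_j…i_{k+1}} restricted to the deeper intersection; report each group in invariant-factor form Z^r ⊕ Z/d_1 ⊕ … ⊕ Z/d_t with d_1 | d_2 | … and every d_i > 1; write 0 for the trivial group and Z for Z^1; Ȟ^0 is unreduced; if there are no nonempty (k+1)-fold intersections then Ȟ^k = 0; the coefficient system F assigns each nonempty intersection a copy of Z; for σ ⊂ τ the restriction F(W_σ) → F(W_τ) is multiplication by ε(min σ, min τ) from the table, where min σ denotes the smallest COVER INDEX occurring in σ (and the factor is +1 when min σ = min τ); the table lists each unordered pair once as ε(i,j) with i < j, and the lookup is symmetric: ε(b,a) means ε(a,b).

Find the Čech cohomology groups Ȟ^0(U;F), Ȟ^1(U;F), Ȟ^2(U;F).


Ȟ^0(U;F) ≅ 0, Ȟ^1(U;F) ≅ Z ⊕ Z/2, Ȟ^2(U;F) ≅ 0

nonempty overlaps:
  W12={x} W14={p} W15={r} W16={w} W23={u} W34={q,t} W56={v}
C dims 6,7; δ0: rk 6, SNF 1^5·2
degree 0: 6−6−0 = 0 → Ȟ^0 ≅ 0
degree 1: 7−0−6 = 1 plus torsion [2] → Ȟ^1 ≅ Z ⊕ Z/2
degree 2: 0−0−0 = 0 → Ȟ^2 ≅ 0


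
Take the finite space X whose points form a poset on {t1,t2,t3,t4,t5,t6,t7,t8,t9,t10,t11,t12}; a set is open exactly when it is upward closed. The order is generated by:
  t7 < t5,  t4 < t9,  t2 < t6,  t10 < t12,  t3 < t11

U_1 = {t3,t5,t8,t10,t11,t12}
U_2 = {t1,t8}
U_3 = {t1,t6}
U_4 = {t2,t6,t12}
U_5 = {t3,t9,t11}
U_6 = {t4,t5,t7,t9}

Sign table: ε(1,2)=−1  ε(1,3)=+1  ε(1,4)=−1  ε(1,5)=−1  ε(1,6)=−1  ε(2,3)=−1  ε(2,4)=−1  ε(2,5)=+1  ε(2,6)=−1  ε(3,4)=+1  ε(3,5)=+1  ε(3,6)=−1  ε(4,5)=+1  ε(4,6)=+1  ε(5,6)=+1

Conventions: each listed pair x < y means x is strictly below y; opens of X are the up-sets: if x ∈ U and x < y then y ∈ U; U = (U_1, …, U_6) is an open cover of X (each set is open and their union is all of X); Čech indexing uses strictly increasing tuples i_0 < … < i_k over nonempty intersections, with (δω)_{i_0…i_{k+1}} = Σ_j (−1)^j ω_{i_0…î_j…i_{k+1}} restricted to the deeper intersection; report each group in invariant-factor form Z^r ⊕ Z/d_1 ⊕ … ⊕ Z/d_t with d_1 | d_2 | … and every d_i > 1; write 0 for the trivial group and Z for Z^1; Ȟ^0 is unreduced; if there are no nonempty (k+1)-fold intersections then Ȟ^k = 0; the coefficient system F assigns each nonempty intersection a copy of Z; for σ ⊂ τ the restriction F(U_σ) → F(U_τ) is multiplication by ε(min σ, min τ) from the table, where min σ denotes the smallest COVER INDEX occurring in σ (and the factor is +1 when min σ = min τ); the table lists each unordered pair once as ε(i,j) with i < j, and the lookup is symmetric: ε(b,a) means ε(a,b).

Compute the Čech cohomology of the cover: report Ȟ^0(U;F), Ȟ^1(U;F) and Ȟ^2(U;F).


Ȟ^0(U;F) ≅ 0,  Ȟ^1(U;F) ≅ Z ⊕ Z/2,  Ȟ^2(U;F) ≅ 0

nerve of the cover:
  U12={t8} U14={t12} U15={t3,t11} U16={t5} U23={t1} U34={t6} U56={t9}
C dims 6,7; δ0: rk 6, SNF 1^5·2
Ȟ^0 = (6 − 6) − 0 = 0, so Ȟ^0 ≅ 0
Ȟ^1 = (7 − 0) − 6 = 1 plus torsion [2], so Ȟ^1 ≅ Z ⊕ Z/2
Ȟ^2 = (0 − 0) − 0 = 0, so Ȟ^2 ≅ 0


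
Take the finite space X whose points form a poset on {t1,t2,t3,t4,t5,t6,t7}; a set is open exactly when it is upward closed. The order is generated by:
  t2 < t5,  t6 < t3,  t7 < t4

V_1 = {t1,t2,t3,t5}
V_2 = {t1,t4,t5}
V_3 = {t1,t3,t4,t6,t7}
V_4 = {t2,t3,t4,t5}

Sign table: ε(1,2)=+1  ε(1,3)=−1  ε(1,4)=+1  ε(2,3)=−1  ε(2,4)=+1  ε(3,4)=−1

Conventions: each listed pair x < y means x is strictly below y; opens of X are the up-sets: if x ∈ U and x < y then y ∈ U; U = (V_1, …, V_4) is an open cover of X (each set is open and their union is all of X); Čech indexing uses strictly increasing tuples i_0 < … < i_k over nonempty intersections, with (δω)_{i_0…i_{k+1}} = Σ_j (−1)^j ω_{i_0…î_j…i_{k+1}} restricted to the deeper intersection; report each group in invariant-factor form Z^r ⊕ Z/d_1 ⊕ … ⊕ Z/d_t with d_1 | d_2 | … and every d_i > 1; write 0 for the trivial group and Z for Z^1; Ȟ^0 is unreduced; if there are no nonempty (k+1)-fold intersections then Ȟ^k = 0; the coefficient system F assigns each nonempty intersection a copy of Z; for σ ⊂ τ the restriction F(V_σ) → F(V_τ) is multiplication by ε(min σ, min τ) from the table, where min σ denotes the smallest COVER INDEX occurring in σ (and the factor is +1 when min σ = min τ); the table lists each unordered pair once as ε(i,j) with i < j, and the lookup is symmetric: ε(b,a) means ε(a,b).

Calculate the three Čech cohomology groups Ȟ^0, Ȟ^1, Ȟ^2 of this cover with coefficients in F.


nerve of the cover:
  V12={t1,t5} V13={t1,t3} V14={t2,t3,t5} V23={t1,t4} V24={t4,t5} V34={t3,t4}
  V123={t1} V124={t5} V134={t3} V234={t4}
C dims 4,6,4; δ0: rk 3, SNF 1^3; δ1: rk 3, SNF 1^3
Ȟ^0 = (4 − 3) − 0 = 1, so Ȟ^0 ≅ Z
Ȟ^1 = (6 − 3) − 3 = 0, so Ȟ^1 ≅ 0
Ȟ^2 = (4 − 0) − 3 = 1, so Ȟ^2 ≅ Z

Ȟ^0(U;F) ≅ Z; Ȟ^1(U;F) ≅ 0; Ȟ^2(U;F) ≅ Z


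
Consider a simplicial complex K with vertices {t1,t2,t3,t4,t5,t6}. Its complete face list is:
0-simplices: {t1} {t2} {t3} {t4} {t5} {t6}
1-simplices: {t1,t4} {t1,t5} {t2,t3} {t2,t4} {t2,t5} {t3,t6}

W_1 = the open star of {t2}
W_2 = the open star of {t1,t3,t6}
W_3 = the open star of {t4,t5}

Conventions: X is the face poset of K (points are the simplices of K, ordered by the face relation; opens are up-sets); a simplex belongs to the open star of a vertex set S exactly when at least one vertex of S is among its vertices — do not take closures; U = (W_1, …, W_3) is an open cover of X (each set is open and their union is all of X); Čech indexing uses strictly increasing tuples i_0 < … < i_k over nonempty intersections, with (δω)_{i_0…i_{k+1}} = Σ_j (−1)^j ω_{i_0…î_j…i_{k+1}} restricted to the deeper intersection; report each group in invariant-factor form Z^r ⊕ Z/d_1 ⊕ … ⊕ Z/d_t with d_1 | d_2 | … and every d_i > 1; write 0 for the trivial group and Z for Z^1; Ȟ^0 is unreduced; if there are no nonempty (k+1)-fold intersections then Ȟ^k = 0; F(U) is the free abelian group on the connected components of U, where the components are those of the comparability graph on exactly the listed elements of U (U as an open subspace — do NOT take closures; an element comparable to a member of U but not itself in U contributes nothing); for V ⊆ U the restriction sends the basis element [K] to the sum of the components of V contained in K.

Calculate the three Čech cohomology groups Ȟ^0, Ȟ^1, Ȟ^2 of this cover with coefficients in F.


nonempty overlaps:
  W1={{t2},{t2,t3},{t2,t4},{t2,t5}} W2={{t1},{t3},{t6},{t1,t4},{t1,t5},{t2,t3},{t3,t6}} W3={{t4},{t5},{t1,t4},{t1,t5},{t2,t4},{t2,t5}}
  W12={{t2,t3}} W13={{t2,t4},{t2,t5}} W23={{t1,t4},{t1,t5}}
components per intersection:
  W1: {{t2},{t2,t3},{t2,t4},{t2,t5}}
  W2: {{t1},{t1,t4},{t1,t5}} {{t3},{t6},{t2,t3},{t3,t6}}
  W3: {{t4},{t1,t4},{t2,t4}} {{t5},{t1,t5},{t2,t5}}
  W12: {{t2,t3}}
  W13: {{t2,t4}} {{t2,t5}}
  W23: {{t1,t4}} {{t1,t5}}
C dims 5,5; δ0: rk 4, SNF 1^4
degree 0: 5−4−0 = 1 → Ȟ^0 ≅ Z
degree 1: 5−0−4 = 1 → Ȟ^1 ≅ Z
degree 2: 0−0−0 = 0 → Ȟ^2 ≅ 0

Ȟ^0(U;F) ≅ Z, Ȟ^1(U;F) ≅ Z and Ȟ^2(U;F) ≅ 0


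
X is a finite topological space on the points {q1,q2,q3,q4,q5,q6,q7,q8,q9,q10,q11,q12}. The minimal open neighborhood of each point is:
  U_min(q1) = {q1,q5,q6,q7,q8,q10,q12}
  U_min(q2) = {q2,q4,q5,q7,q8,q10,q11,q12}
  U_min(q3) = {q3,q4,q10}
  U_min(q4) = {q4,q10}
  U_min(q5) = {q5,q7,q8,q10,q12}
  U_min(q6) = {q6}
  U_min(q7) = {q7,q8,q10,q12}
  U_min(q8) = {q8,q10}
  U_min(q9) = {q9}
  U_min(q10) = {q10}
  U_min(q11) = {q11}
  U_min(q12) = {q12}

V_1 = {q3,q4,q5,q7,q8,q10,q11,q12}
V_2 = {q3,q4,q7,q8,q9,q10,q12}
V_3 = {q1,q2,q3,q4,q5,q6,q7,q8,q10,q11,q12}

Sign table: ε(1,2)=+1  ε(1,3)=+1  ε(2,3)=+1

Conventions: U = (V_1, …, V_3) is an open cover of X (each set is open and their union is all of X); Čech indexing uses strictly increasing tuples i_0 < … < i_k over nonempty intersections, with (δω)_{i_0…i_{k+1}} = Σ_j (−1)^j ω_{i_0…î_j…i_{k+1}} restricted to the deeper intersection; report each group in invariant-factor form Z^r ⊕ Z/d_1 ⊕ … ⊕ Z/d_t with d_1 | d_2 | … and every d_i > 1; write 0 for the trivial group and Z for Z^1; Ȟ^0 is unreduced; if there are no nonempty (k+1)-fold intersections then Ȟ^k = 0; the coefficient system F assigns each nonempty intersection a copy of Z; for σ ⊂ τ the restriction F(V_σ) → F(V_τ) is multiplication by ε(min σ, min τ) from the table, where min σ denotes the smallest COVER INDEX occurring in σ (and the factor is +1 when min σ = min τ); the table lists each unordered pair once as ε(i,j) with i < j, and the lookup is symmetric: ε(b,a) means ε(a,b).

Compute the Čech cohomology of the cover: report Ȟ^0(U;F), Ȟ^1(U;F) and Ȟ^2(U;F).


nonempty overlaps:
  V12={q3,q4,q7,q8,q10,q12} V13={q3,q4,q5,q7,q8,q10,q11,q12} V23={q3,q4,q7,q8,q10,q12}
  V123={q3,q4,q7,q8,q10,q12}
C dims 3,3,1; δ0: rk 2, SNF 1^2; δ1: rk 1, SNF 1^1
degree 0: 3−2−0 = 1 → Ȟ^0 ≅ Z
degree 1: 3−1−2 = 0 → Ȟ^1 ≅ 0
degree 2: 1−0−1 = 0 → Ȟ^2 ≅ 0

Ȟ^0(U;F) ≅ Z; Ȟ^1(U;F) ≅ 0; Ȟ^2(U;F) ≅ 0


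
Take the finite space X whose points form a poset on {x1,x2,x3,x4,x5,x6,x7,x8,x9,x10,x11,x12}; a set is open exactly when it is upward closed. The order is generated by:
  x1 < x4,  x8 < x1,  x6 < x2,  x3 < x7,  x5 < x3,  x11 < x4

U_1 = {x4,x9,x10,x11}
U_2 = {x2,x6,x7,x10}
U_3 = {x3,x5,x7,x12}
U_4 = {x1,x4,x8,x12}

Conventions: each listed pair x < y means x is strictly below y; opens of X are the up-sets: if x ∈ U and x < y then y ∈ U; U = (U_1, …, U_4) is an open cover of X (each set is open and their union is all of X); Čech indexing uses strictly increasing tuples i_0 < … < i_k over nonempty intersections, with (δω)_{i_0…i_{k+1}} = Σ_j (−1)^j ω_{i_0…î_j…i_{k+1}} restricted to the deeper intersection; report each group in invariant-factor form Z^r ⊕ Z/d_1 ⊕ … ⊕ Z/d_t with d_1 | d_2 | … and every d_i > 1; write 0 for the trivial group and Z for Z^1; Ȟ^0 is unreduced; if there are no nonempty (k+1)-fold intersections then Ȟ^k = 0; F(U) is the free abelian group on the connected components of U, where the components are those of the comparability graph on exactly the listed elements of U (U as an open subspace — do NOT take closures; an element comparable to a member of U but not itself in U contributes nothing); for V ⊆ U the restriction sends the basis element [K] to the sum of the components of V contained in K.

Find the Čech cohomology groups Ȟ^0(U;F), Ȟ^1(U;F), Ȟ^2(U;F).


nerve of the cover:
  U12={x10} U14={x4} U23={x7} U34={x12}
components per intersection:
  U1: {x4,x11} {x9} {x10}
  U2: {x2,x6} {x7} {x10}
  U3: {x3,x5,x7} {x12}
  U4: {x1,x4,x8} {x12}
  U12: {x10}
  U14: {x4}
  U23: {x7}
  U34: {x12}
C dims 10,4; δ0: rk 4, SNF 1^4
Ȟ^0 = (10 − 4) − 0 = 6, so Ȟ^0 ≅ Z^6
Ȟ^1 = (4 − 0) − 4 = 0, so Ȟ^1 ≅ 0
Ȟ^2 = (0 − 0) − 0 = 0, so Ȟ^2 ≅ 0

Ȟ^0 ≅ Z^6, Ȟ^1 ≅ 0 and Ȟ^2 ≅ 0


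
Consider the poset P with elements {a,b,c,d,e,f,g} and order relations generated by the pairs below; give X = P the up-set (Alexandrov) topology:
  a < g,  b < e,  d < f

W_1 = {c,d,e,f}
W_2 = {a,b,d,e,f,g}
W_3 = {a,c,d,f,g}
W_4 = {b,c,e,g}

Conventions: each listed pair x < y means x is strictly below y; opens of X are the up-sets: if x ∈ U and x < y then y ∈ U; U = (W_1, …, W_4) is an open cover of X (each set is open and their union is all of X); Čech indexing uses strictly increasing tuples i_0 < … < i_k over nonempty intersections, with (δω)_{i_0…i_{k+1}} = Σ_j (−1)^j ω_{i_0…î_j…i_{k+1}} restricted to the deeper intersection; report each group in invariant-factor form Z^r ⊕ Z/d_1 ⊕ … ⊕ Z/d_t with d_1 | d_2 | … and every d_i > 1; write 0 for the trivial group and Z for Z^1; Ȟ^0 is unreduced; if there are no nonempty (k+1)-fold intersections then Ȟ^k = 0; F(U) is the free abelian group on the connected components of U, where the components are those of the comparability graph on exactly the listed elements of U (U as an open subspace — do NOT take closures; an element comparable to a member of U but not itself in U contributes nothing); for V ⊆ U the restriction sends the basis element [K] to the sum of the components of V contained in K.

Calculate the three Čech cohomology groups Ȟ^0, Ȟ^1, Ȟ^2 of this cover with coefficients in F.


nerve of the cover:
  W12={d,e,f} W13={c,d,f} W14={c,e} W23={a,d,f,g} W24={b,e,g} W34={c,g}
  W123={d,f} W124={e} W134={c} W234={g}
components per intersection:
  W1: {c} {d,f} {e}
  W2: {a,g} {b,e} {d,f}
  W3: {a,g} {c} {d,f}
  W4: {b,e} {c} {g}
  W12: {d,f} {e}
  W13: {c} {d,f}
  W14: {c} {e}
  W23: {a,g} {d,f}
  W24: {b,e} {g}
  W34: {c} {g}
  W123: {d,f}
  W124: {e}
  W134: {c}
  W234: {g}
C dims 12,12,4; δ0: rk 8, SNF 1^8; δ1: rk 4, SNF 1^4
Ȟ^0 = (12 − 8) − 0 = 4, so Ȟ^0 ≅ Z^4
Ȟ^1 = (12 − 4) − 8 = 0, so Ȟ^1 ≅ 0
Ȟ^2 = (4 − 0) − 4 = 0, so Ȟ^2 ≅ 0

Ȟ^0(U;F) ≅ Z^4; Ȟ^1(U;F) ≅ 0; Ȟ^2(U;F) ≅ 0


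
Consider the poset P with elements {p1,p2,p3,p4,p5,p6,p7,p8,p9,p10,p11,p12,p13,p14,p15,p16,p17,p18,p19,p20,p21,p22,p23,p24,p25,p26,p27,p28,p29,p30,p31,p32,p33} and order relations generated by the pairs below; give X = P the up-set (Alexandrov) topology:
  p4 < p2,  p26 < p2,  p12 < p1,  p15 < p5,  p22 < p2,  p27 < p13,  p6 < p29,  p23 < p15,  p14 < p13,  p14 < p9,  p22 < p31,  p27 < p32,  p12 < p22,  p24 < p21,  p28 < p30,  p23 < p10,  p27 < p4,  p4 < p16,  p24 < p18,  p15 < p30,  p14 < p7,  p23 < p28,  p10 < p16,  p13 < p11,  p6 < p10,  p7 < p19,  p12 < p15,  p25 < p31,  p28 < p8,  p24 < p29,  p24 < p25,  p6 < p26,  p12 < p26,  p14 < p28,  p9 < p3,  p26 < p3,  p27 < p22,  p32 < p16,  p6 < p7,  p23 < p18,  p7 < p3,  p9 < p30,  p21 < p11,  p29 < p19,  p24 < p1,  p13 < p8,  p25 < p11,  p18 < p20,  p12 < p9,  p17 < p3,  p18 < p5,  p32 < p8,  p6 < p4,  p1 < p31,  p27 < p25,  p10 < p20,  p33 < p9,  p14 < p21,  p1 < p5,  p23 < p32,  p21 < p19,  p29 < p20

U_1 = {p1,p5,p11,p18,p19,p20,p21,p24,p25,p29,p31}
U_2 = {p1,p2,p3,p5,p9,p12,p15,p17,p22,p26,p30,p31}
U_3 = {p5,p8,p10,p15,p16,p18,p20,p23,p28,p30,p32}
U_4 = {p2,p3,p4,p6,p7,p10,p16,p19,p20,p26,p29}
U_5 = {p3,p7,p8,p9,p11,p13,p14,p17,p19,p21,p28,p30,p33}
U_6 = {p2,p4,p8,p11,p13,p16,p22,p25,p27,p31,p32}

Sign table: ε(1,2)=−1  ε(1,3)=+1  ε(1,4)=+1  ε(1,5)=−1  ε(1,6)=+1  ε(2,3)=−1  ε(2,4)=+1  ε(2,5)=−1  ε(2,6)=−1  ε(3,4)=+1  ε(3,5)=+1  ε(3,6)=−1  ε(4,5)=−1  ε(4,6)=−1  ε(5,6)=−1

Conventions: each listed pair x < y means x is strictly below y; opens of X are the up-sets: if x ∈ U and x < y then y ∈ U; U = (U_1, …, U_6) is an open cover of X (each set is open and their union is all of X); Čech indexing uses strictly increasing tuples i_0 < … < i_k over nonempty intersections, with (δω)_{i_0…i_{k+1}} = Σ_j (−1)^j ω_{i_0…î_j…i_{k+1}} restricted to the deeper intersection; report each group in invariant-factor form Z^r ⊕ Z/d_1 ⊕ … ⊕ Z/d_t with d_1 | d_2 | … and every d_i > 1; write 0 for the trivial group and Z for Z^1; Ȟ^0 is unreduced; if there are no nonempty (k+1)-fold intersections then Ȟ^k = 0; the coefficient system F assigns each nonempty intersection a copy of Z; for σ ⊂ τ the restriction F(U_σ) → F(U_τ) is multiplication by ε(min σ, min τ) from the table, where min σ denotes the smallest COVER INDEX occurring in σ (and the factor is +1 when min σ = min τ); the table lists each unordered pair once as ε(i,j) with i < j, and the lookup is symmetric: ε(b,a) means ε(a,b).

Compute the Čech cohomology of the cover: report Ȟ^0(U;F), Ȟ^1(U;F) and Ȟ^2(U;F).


Ȟ^0 ≅ 0,  Ȟ^1 ≅ Z/2,  Ȟ^2 ≅ Z

nonempty overlaps:
  U12={p1,p5,p31} U13={p5,p18,p20} U14={p19,p20,p29} U15={p11,p19,p21} U16={p11,p25,p31} U23={p5,p15,p30} U24={p2,p3,p26} U25={p3,p9,p17,p30} U26={p2,p22,p31} U34={p10,p16,p20} U35={p8,p28,p30} U36={p8,p16,p32} U45={p3,p7,p19} U46={p2,p4,p16} U56={p8,p11,p13}
  U123={p5} U126={p31} U134={p20} U145={p19} U156={p11} U235={p30} U245={p3} U246={p2} U346={p16} U356={p8}
C dims 6,15,10; δ0: rk 6, SNF 1^5·2; δ1: rk 9, SNF 1^9
degree 0: 6−6−0 = 0 → Ȟ^0 ≅ 0
degree 1: 15−9−6 = 0 plus torsion [2] → Ȟ^1 ≅ Z/2
degree 2: 10−0−9 = 1 → Ȟ^2 ≅ Z


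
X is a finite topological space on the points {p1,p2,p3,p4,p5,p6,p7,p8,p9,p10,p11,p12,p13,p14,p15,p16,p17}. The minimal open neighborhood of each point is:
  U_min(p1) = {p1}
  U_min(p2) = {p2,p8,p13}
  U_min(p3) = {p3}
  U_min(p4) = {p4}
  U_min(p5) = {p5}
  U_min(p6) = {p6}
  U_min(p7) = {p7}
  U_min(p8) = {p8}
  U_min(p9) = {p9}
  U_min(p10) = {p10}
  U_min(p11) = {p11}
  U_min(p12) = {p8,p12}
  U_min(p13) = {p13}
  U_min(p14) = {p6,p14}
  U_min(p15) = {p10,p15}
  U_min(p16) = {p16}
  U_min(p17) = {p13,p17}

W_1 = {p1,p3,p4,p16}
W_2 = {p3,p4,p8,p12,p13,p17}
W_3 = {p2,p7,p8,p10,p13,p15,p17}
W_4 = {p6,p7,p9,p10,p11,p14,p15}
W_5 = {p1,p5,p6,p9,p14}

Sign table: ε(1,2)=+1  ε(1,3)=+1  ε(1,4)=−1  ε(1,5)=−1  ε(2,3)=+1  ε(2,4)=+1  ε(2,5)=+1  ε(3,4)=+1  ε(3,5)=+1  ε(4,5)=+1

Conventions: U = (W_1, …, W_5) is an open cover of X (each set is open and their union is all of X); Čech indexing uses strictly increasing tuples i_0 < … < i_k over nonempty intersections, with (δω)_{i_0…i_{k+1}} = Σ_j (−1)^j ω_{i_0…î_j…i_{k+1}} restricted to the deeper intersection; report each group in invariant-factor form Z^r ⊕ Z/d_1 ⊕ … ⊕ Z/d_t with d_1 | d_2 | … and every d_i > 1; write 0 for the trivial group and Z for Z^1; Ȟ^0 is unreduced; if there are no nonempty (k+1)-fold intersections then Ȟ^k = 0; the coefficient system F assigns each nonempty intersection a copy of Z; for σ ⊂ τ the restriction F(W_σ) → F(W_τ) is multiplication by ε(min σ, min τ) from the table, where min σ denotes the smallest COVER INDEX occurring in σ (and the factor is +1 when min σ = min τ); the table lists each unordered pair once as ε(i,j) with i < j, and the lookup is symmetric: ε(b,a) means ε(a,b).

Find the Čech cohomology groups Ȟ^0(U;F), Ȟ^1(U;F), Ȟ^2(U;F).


Ȟ^0 ≅ 0; Ȟ^1 ≅ Z/2; Ȟ^2 ≅ 0

cover nerve:
  W12={p3,p4} W15={p1} W23={p8,p13,p17} W34={p7,p10,p15} W45={p6,p9,p14}
C dims 5,5; δ0: rk 5, SNF 1^4·2
Ȟ^0: (5−5)−0=0 ⇒ 0
Ȟ^1: (5−0)−5=0 plus torsion [2] ⇒ Z/2
Ȟ^2: (0−0)−0=0 ⇒ 0
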